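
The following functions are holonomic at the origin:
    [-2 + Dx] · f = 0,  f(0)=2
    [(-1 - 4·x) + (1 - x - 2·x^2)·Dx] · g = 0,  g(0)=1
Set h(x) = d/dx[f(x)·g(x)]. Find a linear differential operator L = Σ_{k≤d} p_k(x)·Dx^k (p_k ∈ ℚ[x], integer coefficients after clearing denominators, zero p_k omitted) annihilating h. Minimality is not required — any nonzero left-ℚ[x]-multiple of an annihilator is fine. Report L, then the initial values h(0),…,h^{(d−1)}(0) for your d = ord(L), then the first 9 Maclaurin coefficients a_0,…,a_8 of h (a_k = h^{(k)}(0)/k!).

L = (14 + 16·x - 12·x^2 - 16·x^3 + 16·x^4) + (-3 + x + 12·x^2 - 8·x^4)·Dx  (order 1).
h: a_k = 6, 28, 86, 232, 1738/3, 20884/15, 16234/5, 2338384/315, 751514/45, …
ICs: h(0) = 6.

f: a_k = 2, 4, 4, 8/3, 4/3, 8/15, 8/45, 16/315, 4/315, …
g: a_k = 1, 1, 3, 5, 11, 21, 43, 85, 171, …
L₀ := L_f ⊗_s L_g (sym. prod.), ord ≤ 1.
h₀' ⇒ L via d/dx closure of L₀.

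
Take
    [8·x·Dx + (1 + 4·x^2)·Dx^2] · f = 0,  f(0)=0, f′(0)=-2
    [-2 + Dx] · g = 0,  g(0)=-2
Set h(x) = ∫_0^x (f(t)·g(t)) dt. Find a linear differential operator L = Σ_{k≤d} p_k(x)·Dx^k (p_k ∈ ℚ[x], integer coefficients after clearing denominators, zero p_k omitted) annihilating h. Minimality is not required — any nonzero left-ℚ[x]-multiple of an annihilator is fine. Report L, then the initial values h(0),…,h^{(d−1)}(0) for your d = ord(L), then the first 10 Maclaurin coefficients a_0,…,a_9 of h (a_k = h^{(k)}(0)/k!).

L = (4 - 16·x + 16·x^2)·Dx + (-4 + 8·x - 16·x^2)·Dx^2 + (1 + 4·x^2)·Dx^3  (order 3).
h: a_k = 0, 0, 2, 8/3, 2/3, -16/15, 4/5, 176/63, -62/35, -3616/567, …
ICs: h(0) = 0, h′(0) = 0, h′′(0) = 4.

f: a_k = 0, -2, 0, 8/3, 0, -32/5, 0, 128/7, 0, -512/9, …
g: a_k = -2, -4, -4, -8/3, -4/3, -8/15, -8/45, -16/315, -4/315, -8/2835, …
Sym-product of L_f,L_g gives L₀ (≤ ord 2).
∫: right-multiply L₀ by Dx.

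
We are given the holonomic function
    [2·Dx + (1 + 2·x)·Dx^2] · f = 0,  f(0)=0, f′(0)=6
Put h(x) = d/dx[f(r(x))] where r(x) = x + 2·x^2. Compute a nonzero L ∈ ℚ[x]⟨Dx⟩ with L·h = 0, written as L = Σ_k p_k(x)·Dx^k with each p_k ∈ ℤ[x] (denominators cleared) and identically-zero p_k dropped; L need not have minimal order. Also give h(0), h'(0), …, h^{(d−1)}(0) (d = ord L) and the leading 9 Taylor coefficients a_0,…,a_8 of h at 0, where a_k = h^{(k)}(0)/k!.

f: a_k = 0, 6, -6, 8, -12, 96/5, -32, 384/7, -96, …
f∘r: x↦r, Dx↦Dx/r' in L_f ⇒ L₀.
h=h₀': d/dx-closure on L₀ ⇒ L.
L = (-2 + 8·x + 16·x^2) + (1 + 6·x + 12·x^2 + 16·x^3)·Dx  (order 1).
h: a_k = 6, 12, -48, 48, 96, -384, 384, 768, -3072, …
ICs: h(0) = 6.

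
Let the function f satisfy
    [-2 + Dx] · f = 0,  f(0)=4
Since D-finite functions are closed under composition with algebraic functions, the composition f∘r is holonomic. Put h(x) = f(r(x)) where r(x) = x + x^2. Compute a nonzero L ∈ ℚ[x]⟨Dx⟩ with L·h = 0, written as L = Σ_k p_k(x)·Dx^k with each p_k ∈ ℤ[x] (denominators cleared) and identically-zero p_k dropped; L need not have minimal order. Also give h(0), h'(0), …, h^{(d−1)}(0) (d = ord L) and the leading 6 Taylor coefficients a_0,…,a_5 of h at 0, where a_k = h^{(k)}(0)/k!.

f: a_k = 4, 8, 8, 16/3, 8/3, 16/15, …
Change of var in L_f (x↦r) gives L₀.
L = (-2 - 4·x) + Dx  (order 1).
h: a_k = 4, 8, 16, 64/3, 80/3, 416/15, …
ICs: h(0) = 4.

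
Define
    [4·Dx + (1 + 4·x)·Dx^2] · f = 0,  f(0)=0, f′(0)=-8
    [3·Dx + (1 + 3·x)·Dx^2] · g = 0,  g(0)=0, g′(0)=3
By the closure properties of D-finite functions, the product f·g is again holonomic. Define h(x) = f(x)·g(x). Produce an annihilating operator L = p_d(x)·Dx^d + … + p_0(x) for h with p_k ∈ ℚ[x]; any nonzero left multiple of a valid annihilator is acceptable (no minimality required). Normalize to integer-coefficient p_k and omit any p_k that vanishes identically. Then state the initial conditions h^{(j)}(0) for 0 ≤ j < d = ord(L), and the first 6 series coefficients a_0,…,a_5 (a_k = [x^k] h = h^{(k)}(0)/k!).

L = (600 + 4032·x + 6912·x^2)·Dx + (854 + 8808·x + 30240·x^2 + 34560·x^3)·Dx^2 + (172 + 2380·x + 12312·x^2 + 28224·x^3 + 24192·x^4)·Dx^3 + (7 + 122·x + 847·x^2 + 2928·x^3 + 5040·x^4 + 3456·x^5)·Dx^4  (order 4).
h: a_k = 0, 0, -24, 84, -272, 882, …
ICs: h(0) = 0, h′(0) = 0, h′′(0) = -48, h′′′(0) = 504.

f: a_k = 0, -8, 16, -128/3, 128, -2048/5, …
g: a_k = 0, 3, -9/2, 9, -81/4, 243/5, …
Product ⇒ symmetric product L₀, ord ≤ 4.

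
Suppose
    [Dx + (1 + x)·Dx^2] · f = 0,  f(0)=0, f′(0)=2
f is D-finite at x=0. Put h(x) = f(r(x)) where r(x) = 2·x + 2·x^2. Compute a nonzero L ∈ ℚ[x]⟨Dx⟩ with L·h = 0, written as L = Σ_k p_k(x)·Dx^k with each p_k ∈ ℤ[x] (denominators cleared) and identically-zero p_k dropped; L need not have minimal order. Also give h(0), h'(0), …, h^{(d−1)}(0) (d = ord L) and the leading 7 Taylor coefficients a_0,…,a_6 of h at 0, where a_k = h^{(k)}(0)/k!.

L = (4·x + 4·x^2)·Dx + (1 + 4·x + 6·x^2 + 4·x^3)·Dx^2  (order 2).
h: a_k = 0, 4, 0, -8/3, 4, -16/5, 0, …
ICs: h(0) = 0, h′(0) = 4.

f: a_k = 0, 2, -1, 2/3, -1/2, 2/5, -1/3, …
Change of var in L_f (x↦r) gives L₀.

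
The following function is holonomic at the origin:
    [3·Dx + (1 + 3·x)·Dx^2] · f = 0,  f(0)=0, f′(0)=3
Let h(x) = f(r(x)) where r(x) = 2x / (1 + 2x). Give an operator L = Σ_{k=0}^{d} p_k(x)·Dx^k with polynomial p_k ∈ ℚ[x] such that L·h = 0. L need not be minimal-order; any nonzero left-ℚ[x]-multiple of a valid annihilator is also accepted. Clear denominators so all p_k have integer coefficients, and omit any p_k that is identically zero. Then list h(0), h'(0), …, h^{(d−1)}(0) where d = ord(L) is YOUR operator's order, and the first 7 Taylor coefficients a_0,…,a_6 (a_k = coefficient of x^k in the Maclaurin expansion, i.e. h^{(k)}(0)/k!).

f: a_k = 0, 3, -9/2, 9, -81/4, 243/5, -243/2, …
h₀=f(r): pull back L_f along r ⇒ L₀.
L = (10 + 32·x)·Dx + (1 + 10·x + 16·x^2)·Dx^2  (order 2).
h: a_k = 0, 6, -30, 168, -1020, 32736/5, -43680, …
ICs: h(0) = 0, h′(0) = 6.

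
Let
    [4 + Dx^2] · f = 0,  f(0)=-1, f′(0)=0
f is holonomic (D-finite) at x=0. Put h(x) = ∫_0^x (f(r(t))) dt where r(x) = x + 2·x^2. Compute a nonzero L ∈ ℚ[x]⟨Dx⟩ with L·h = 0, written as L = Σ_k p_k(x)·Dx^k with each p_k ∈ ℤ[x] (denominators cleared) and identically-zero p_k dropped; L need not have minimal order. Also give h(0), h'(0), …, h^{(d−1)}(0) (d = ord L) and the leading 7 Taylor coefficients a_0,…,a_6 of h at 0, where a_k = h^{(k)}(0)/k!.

f: a_k = -1, 0, 2, 0, -2/3, 0, 4/45, …
L₀ from L_f via x↦r, Dx↦r'^{-1}Dx.
∫: right-multiply L₀ by Dx.
L = (4 + 48·x + 192·x^2 + 256·x^3)·Dx - 4·Dx^2 + (1 + 4·x)·Dx^3  (order 3).
h: a_k = 0, -1, 0, 2/3, 2, 22/15, -8/9, …
ICs: h(0) = 0, h′(0) = -1, h′′(0) = 0.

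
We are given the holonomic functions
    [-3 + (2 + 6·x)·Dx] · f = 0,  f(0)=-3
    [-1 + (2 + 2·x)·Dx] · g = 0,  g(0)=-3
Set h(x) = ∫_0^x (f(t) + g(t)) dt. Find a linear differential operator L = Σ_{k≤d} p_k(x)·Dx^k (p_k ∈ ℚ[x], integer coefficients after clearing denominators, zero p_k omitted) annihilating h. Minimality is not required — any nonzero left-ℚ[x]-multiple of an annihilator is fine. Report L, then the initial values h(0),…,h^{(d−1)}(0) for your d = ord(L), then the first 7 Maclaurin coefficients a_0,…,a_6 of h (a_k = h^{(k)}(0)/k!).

f: a_k = -3, -9/2, 27/8, -81/16, 1215/128, -5103/256, 45927/1024, …
g: a_k = -3, -3/2, 3/8, -3/16, 15/128, -21/256, 63/1024, …
h₀=f+g: left-lcm gives L₀, ord ≤ 2.
h=∫h₀ ⇒ L = L₀·Dx.
L = -3·Dx + (8 + 12·x)·Dx^2 + (4 + 16·x + 12·x^2)·Dx^3  (order 3).
h: a_k = 0, -6, -3, 5/4, -21/16, 123/64, -427/128, …
ICs: h(0) = 0, h′(0) = -6, h′′(0) = -6.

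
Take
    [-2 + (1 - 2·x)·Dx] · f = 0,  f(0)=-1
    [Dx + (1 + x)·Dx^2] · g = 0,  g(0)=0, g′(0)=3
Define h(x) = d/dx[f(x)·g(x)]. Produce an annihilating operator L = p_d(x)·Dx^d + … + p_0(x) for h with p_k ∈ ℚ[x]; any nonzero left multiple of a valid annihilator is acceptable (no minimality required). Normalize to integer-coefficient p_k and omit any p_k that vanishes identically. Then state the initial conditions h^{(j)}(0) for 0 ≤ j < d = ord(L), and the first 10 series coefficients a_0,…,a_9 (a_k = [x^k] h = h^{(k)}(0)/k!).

f: a_k = -1, -2, -4, -8, -16, -32, -64, -128, -256, -512, …
g: a_k = 0, 3, -3/2, 1, -3/4, 3/5, -1/2, 3/7, -3/8, 1/3, …
Sym-product of L_f,L_g gives L₀ (≤ ord 2).
Differentiate: ansatz ord ≤ ord L₀ ⇒ L.
L = 8 + (4 + 10·x)·Dx + (-1 + x + 2·x^2)·Dx^2  (order 2).
h: a_k = -3, -9, -30, -77, -391/2, -2331/5, -5454/5, -87159/35, -784851/140, -261554/21, …
ICs: h(0) = -3, h′(0) = -9.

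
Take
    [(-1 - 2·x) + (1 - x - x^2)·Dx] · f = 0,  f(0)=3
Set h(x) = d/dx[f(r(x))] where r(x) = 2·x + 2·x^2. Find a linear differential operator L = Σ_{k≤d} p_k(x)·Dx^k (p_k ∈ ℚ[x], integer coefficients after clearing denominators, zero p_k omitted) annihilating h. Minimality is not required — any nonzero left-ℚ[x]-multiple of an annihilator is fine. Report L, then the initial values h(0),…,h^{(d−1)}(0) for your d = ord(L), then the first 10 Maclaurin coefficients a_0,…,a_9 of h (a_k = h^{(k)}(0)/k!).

L = (10 + 20·x + 60·x^2 + 80·x^3 + 40·x^4) + (-1 + 10·x^2 + 20·x^3 + 20·x^4 + 8·x^5)·Dx  (order 1).
h: a_k = 6, 60, 360, 1920, 9720, 47088, 221760, 1023360, 4648320, 20853120, …
ICs: h(0) = 6.

f: a_k = 3, 3, 6, 9, 15, 24, 39, 63, 102, 165, …
h₀=f(r): pull back L_f along r ⇒ L₀.
h₀' ⇒ L via d/dx closure of L₀.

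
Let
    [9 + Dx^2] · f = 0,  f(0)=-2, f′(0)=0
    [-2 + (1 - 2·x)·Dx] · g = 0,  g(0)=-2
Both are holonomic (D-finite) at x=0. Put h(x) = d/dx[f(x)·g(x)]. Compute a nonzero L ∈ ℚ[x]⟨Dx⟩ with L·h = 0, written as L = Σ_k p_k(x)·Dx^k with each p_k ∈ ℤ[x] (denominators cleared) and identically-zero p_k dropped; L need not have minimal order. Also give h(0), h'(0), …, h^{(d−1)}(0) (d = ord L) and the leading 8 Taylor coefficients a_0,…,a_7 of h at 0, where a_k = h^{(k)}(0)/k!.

L = (1 - 36·x + 36·x^2) + (-4 + 8·x)·Dx + (1 - 4·x + 4·x^2)·Dx^2  (order 2).
h: a_k = 8, -4, -12, 22, 55, 1077/10, 2513/10, 16229/28, …
ICs: h(0) = 8, h′(0) = -4.

f: a_k = -2, 0, 9, 0, -27/4, 0, 81/40, 0, …
g: a_k = -2, -4, -8, -16, -32, -64, -128, -256, …
f·g: L₀ = L_f ⊗_s L_g, ord ≤ 2·1.
Differentiate: ansatz ord ≤ ord L₀ ⇒ L.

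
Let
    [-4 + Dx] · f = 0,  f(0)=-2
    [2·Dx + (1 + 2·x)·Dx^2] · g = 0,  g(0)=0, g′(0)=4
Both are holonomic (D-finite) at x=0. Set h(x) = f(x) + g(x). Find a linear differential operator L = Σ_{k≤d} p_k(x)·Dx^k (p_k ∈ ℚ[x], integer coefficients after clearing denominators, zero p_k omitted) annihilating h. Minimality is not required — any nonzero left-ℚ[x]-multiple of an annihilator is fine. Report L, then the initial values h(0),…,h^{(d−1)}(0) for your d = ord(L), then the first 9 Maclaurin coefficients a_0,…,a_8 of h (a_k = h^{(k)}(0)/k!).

f: a_k = -2, -8, -16, -64/3, -64/3, -256/15, -512/45, -2048/315, -1024/315, …
g: a_k = 0, 4, -4, 16/3, -8, 64/5, -64/3, 256/7, -64, …
f+g: L₀ = lclm(L_f,L_g), ord ≤ 1+2.
L = (-32 - 32·x)·Dx + (-4 - 32·x - 32·x^2)·Dx^2 + (3 + 10·x + 8·x^2)·Dx^3  (order 3).
h: a_k = -2, -4, -20, -16, -88/3, -64/15, -1472/45, 9472/315, -21184/315, …
ICs: h(0) = -2, h′(0) = -4, h′′(0) = -40.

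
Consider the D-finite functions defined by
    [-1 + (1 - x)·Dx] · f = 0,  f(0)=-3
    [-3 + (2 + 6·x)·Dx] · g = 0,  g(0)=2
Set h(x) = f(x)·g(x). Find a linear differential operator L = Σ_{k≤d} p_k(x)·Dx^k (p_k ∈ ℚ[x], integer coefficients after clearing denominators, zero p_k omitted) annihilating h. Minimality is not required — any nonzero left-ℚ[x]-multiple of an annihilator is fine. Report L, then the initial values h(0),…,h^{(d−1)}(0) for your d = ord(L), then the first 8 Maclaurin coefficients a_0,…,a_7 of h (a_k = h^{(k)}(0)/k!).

f: a_k = -3, -3, -3, -3, -3, -3, -3, -3, …
g: a_k = 2, 3, -9/4, 27/8, -405/64, 1701/128, -15309/512, 72171/1024, …
Sym-product of L_f,L_g gives L₀ (≤ ord 1).
L = (5 + 3·x) + (-2 - 4·x + 6·x^2)·Dx  (order 1).
h: a_k = -6, -15, -33/4, -147/8, 39/64, -5025/128, 25827/512, -164859/1024, …
ICs: h(0) = -6.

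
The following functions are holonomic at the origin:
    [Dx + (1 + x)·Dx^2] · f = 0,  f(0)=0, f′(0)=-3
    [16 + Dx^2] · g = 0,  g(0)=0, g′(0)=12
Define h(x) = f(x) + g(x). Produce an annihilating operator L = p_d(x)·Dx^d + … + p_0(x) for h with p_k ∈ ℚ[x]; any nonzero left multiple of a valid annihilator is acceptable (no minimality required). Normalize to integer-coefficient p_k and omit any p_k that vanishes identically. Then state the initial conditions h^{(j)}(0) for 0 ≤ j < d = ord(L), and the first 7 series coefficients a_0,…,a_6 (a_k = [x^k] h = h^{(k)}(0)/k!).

L = (176 + 256·x + 128·x^2)·Dx + (144 + 400·x + 384·x^2 + 128·x^3)·Dx^2 + (11 + 16·x + 8·x^2)·Dx^3 + (9 + 25·x + 24·x^2 + 8·x^3)·Dx^4  (order 4).
h: a_k = 0, 9, 3/2, -33, 3/4, 25, 1/2, …
ICs: h(0) = 0, h′(0) = 9, h′′(0) = 3, h′′′(0) = -198.

f: a_k = 0, -3, 3/2, -1, 3/4, -3/5, 1/2, …
g: a_k = 0, 12, 0, -32, 0, 128/5, 0, …
f+g: L₀ = lclm(L_f,L_g), ord ≤ 2+2.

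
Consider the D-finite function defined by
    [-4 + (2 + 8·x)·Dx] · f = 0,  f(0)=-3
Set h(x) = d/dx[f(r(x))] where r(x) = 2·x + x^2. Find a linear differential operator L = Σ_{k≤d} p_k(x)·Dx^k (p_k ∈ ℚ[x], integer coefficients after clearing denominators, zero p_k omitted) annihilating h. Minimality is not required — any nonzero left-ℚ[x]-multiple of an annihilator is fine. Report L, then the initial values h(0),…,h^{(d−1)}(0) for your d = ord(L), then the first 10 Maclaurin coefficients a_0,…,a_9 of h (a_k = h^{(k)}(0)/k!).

f: a_k = -3, -6, 6, -12, 30, -84, 252, -792, 2574, -8580, …
L₀ from L_f via x↦r, Dx↦r'^{-1}Dx.
Differentiate: ansatz ord ≤ ord L₀ ⇒ L.
L = -3 + (-1 - 9·x - 12·x^2 - 4·x^3)·Dx  (order 1).
h: a_k = -12, 36, -216, 1368, -9000, 60696, -416304, 2890224, -20249352, 142879320, …
ICs: h(0) = -12.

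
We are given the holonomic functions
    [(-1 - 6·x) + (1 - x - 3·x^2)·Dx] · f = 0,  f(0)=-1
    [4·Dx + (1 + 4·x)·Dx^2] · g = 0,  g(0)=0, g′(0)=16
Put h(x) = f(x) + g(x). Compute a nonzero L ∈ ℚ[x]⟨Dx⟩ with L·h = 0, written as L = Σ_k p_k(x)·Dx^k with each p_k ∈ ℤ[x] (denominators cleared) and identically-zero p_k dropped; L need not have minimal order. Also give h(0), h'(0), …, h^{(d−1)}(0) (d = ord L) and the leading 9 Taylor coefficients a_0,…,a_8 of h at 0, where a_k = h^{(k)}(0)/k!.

f: a_k = -1, -1, -4, -7, -19, -40, -97, -217, -508, …
g: a_k = 0, 16, -32, 256/3, -256, 4096/5, -8192/3, 65536/7, -32768, …
f+g: L₀ = lclm(L_f,L_g), ord ≤ 1+2.
L = (212 + 1072·x + 3144·x^2 + 2160·x^3 + 2592·x^4)·Dx + (5 + 248·x + 1922·x^2 + 4308·x^3 + 4464·x^4 + 4320·x^5)·Dx^2 + (-6 - 53·x - 108·x^2 + 110·x^3 + 519·x^4 + 1044·x^5 + 864·x^6)·Dx^3  (order 3).
h: a_k = -1, 15, -36, 235/3, -275, 3896/5, -8483/3, 64017/7, -33276, …
ICs: h(0) = -1, h′(0) = 15, h′′(0) = -72.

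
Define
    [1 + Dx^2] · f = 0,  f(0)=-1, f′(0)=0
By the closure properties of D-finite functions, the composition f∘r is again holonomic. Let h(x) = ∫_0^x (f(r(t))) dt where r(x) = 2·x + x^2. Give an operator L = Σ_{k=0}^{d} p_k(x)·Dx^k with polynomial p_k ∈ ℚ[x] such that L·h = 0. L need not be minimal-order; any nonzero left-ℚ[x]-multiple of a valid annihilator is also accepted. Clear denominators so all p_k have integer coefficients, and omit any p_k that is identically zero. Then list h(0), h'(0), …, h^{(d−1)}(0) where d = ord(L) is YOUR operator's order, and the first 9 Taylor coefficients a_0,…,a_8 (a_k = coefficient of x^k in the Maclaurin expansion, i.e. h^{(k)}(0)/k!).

f: a_k = -1, 0, 1/2, 0, -1/24, 0, 1/720, 0, -1/40320, …
Change of var in L_f (x↦r) gives L₀.
∫: right-multiply L₀ by Dx.
L = (4 + 12·x + 12·x^2 + 4·x^3)·Dx - Dx^2 + (1 + x)·Dx^3  (order 3).
h: a_k = 0, -1, 0, 2/3, 1/2, -1/30, -2/9, -41/315, -1/120, …
ICs: h(0) = 0, h′(0) = -1, h′′(0) = 0.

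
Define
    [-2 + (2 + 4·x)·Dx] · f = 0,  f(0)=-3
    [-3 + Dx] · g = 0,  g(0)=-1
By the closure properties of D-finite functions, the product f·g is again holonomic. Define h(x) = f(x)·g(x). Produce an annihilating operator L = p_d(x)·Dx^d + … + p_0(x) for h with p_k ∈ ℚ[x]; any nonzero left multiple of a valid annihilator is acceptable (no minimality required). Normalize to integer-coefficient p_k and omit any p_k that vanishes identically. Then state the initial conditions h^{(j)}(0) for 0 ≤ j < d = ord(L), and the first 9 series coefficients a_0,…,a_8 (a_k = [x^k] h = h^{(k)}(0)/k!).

L = (-4 - 6·x) + (1 + 2·x)·Dx  (order 1).
h: a_k = 3, 12, 21, 24, 39/2, 66/5, 63/10, 144/35, -117/280, …
ICs: h(0) = 3.

f: a_k = -3, -3, 3/2, -3/2, 15/8, -21/8, 63/16, -99/16, 1287/128, …
g: a_k = -1, -3, -9/2, -9/2, -27/8, -81/40, -81/80, -243/560, -729/4480, …
h₀=f·g: eliminate ⇒ L₀, order ≤ 1·1.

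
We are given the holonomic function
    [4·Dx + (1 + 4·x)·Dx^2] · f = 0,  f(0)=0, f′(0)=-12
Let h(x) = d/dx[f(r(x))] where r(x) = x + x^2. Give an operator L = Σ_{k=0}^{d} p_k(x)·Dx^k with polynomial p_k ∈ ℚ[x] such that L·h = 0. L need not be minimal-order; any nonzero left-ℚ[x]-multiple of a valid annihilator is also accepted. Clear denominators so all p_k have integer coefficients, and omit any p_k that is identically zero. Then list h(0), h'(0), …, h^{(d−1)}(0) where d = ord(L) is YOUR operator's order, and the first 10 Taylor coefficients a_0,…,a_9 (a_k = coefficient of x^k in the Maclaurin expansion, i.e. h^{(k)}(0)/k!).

f: a_k = 0, -12, 24, -64, 192, -3072/5, 2048, -49152/7, 24576, -262144/3, …
f∘r: x↦r, Dx↦Dx/r' in L_f ⇒ L₀.
h₀' ⇒ L via d/dx closure of L₀.
L = 2 + (1 + 2·x)·Dx  (order 1).
h: a_k = -12, 24, -48, 96, -192, 384, -768, 1536, -3072, 6144, …
ICs: h(0) = -12.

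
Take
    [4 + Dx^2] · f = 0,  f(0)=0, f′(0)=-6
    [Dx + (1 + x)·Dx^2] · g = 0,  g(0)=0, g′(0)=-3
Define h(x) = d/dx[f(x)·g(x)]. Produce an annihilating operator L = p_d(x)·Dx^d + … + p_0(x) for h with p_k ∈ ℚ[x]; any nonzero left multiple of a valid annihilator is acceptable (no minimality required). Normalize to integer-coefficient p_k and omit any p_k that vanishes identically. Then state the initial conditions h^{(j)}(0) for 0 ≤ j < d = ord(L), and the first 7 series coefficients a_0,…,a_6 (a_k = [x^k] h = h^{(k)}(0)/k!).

L = (-56 + 896·x + 4416·x^2 + 8064·x^3 + 7136·x^4 + 3072·x^5 + 512·x^6) + (72 + 776·x + 2080·x^2 + 2400·x^3 + 1280·x^4 + 256·x^5)·Dx + (70 + 824·x + 2780·x^2 + 4416·x^3 + 3664·x^4 + 1536·x^5 + 256·x^6)·Dx^2 + (18 + 194·x + 520·x^2 + 600·x^3 + 320·x^4 + 64·x^5)·Dx^3 + (21 + 150·x + 419·x^2 + 600·x^3 + 470·x^4 + 192·x^5 + 32·x^6)·Dx^4  (order 4).
h: a_k = 0, 36, -27, -24, 15/2, 12, -42/5, …
ICs: h(0) = 0, h′(0) = 36, h′′(0) = -54, h′′′(0) = -144.

f: a_k = 0, -6, 0, 4, 0, -4/5, 0, …
g: a_k = 0, -3, 3/2, -1, 3/4, -3/5, 1/2, …
Sym-product of L_f,L_g gives L₀ (≤ ord 4).
Differentiate: ansatz ord ≤ ord L₀ ⇒ L.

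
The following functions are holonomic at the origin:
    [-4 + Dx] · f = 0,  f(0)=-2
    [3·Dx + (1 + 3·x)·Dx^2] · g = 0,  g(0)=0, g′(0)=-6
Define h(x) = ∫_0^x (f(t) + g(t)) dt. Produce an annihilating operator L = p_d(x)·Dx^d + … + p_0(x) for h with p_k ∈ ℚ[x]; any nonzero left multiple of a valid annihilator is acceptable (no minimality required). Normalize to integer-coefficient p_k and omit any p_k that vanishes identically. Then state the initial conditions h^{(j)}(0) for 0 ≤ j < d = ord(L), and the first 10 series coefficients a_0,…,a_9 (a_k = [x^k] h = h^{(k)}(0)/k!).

L = (-120 - 144·x)·Dx^2 + (2 - 96·x - 144·x^2)·Dx^3 + (7 + 33·x + 36·x^2)·Dx^4  (order 4).
h: a_k = 0, -2, -7, -7/3, -59/6, 23/6, -857/45, 1489/45, -99439/1260, 2062619/11340, …
ICs: h(0) = 0, h′(0) = -2, h′′(0) = -14, h′′′(0) = -14.

f: a_k = -2, -8, -16, -64/3, -64/3, -256/15, -512/45, -2048/315, -1024/315, -4096/2835, …
g: a_k = 0, -6, 9, -18, 81/2, -486/5, 243, -4374/7, 6561/4, -4374, …
Weyl lclm of L_f,L_g ⇒ L₀ (ord ≤ 3).
h=∫h₀ ⇒ L = L₀·Dx.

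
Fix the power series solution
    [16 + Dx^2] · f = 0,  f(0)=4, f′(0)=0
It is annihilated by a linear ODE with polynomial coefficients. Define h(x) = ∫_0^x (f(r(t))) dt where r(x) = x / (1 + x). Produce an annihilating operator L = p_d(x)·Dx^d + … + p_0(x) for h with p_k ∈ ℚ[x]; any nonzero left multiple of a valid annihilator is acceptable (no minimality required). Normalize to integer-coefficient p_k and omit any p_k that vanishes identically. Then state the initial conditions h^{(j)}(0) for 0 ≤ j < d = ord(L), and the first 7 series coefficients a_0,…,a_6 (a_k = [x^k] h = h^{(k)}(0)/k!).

L = 16·Dx + (2 + 6·x + 6·x^2 + 2·x^3)·Dx^2 + (1 + 4·x + 6·x^2 + 4·x^3 + x^4)·Dx^3  (order 3).
h: a_k = 0, 4, 0, -32/3, 16, -32/3, -64/9, …
ICs: h(0) = 0, h′(0) = 4, h′′(0) = 0.

f: a_k = 4, 0, -32, 0, 128/3, 0, -1024/45, …
L₀ from L_f via x↦r, Dx↦r'^{-1}Dx.
∫: right-multiply L₀ by Dx.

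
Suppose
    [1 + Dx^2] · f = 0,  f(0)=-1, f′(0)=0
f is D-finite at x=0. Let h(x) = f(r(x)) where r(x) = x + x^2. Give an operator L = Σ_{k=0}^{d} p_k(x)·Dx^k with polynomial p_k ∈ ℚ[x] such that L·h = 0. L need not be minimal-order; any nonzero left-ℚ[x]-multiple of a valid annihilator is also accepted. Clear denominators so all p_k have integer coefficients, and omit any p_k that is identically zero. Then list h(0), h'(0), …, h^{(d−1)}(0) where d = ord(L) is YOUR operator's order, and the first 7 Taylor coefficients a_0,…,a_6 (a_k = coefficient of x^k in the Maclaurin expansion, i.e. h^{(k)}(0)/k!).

L = (1 + 6·x + 12·x^2 + 8·x^3) - 2·Dx + (1 + 2·x)·Dx^2  (order 2).
h: a_k = -1, 0, 1/2, 1, 11/24, -1/6, -179/720, …
ICs: h(0) = -1, h′(0) = 0.

f: a_k = -1, 0, 1/2, 0, -1/24, 0, 1/720, …
Change of var in L_f (x↦r) gives L₀.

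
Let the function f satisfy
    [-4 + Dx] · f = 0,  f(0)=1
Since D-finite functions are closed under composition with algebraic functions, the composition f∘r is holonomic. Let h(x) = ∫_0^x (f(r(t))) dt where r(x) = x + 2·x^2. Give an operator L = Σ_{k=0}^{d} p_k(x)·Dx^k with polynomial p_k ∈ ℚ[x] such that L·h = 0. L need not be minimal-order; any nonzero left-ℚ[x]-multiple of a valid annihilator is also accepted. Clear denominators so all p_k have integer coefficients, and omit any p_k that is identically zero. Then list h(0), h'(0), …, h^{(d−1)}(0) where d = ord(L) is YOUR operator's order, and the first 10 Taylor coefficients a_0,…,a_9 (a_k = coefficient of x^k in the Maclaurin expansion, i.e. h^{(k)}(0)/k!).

L = (-4 - 16·x)·Dx + Dx^2  (order 2).
h: a_k = 0, 1, 2, 16/3, 32/3, 64/3, 1664/45, 19456/315, 29696/315, 391168/2835, …
ICs: h(0) = 0, h′(0) = 1.

f: a_k = 1, 4, 8, 32/3, 32/3, 128/15, 256/45, 1024/315, 512/315, 2048/2835, …
L₀ from L_f via x↦r, Dx↦r'^{-1}Dx.
∫: right-multiply L₀ by Dx.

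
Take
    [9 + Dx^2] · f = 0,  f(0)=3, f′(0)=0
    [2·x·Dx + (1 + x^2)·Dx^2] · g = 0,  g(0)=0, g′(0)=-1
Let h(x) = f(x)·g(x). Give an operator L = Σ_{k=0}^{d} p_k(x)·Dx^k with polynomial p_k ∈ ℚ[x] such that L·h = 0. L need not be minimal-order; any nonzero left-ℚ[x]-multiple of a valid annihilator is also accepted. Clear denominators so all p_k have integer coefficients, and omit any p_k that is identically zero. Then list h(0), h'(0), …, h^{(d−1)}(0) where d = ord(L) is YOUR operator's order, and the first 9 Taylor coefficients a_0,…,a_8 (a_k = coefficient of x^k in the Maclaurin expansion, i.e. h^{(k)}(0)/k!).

f: a_k = 3, 0, -27/2, 0, 81/8, 0, -243/80, 0, 2187/4480, …
g: a_k = 0, -1, 0, 1/3, 0, -1/5, 0, 1/7, 0, …
f·g: L₀ = L_f ⊗_s L_g, ord ≤ 2·2.
L = (1170 + 3834·x^2 + 4779·x^4 + 2916·x^6 + 729·x^8) + (396·x + 1044·x^3 + 972·x^5 + 324·x^7)·Dx + (220 + 768·x^2 + 1026·x^4 + 648·x^6 + 162·x^8)·Dx^2 + (44·x + 116·x^3 + 108·x^5 + 36·x^7)·Dx^3 + (10 + 38·x^2 + 55·x^4 + 36·x^6 + 9·x^8)·Dx^4  (order 4).
h: a_k = 0, -3, 0, 29/2, 0, -609/40, 0, 5343/560, 0, …
ICs: h(0) = 0, h′(0) = -3, h′′(0) = 0, h′′′(0) = 87.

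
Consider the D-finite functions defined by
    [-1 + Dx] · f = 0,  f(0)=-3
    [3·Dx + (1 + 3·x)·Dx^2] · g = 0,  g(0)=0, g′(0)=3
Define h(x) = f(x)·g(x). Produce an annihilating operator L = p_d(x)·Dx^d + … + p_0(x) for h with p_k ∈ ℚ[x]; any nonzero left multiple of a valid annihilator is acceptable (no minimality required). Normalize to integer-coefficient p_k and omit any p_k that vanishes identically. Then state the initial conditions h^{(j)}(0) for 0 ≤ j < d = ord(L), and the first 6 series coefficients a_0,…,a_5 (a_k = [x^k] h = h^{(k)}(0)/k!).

f: a_k = -3, -3, -3/2, -1/2, -1/8, -1/40, …
g: a_k = 0, 3, -9/2, 9, -81/4, 243/5, …
L₀ := L_f ⊗_s L_g (sym. prod.), ord ≤ 2.
L = (-2 + 3·x) + (1 - 6·x)·Dx + (1 + 3·x)·Dx^2  (order 2).
h: a_k = 0, -9, 9/2, -18, 39, -3867/40, …
ICs: h(0) = 0, h′(0) = -9.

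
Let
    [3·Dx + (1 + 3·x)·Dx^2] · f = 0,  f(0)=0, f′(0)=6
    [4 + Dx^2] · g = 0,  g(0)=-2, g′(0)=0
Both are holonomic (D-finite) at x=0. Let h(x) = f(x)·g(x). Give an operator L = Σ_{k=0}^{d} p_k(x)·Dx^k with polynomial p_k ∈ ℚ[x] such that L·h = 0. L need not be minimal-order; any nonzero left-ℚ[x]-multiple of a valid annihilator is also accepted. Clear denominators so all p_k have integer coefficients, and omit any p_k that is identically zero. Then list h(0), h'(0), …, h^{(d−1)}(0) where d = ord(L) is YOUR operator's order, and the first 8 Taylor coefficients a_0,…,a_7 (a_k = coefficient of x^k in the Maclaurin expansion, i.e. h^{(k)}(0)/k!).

L = (-1112 - 1248·x + 7344·x^2 + 27648·x^3 + 20736·x^4) + (-48 + 2160·x + 10368·x^2 + 10368·x^3)·Dx + (-250 + 240·x + 4968·x^2 + 13824·x^3 + 10368·x^4)·Dx^2 + (-12 + 540·x + 2592·x^2 + 2592·x^3)·Dx^3 + (7 + 138·x + 783·x^2 + 1728·x^3 + 1296·x^4)·Dx^4  (order 4).
h: a_k = 0, -12, 18, -12, 45, -652/5, 336, -92804/105, …
ICs: h(0) = 0, h′(0) = -12, h′′(0) = 36, h′′′(0) = -72.

f: a_k = 0, 6, -9, 18, -81/2, 486/5, -243, 4374/7, …
g: a_k = -2, 0, 4, 0, -4/3, 0, 8/45, 0, …
h₀=f·g: eliminate ⇒ L₀, order ≤ 2·2.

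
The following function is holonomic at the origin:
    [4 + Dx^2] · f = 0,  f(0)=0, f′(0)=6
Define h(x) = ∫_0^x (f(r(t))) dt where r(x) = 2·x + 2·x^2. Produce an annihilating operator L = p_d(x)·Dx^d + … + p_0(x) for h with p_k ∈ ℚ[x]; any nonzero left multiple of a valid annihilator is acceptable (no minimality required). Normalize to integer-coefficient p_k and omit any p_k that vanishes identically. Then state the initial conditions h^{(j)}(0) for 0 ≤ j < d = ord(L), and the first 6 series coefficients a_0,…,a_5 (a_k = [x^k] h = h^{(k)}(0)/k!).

L = (16 + 96·x + 192·x^2 + 128·x^3)·Dx - 2·Dx^2 + (1 + 2·x)·Dx^3  (order 3).
h: a_k = 0, 0, 6, 4, -8, -96/5, …
ICs: h(0) = 0, h′(0) = 0, h′′(0) = 12.

f: a_k = 0, 6, 0, -4, 0, 4/5, …
Substitute x→r, Dx→(1/r')Dx; clear ⇒ L₀.
∫: right-multiply L₀ by Dx.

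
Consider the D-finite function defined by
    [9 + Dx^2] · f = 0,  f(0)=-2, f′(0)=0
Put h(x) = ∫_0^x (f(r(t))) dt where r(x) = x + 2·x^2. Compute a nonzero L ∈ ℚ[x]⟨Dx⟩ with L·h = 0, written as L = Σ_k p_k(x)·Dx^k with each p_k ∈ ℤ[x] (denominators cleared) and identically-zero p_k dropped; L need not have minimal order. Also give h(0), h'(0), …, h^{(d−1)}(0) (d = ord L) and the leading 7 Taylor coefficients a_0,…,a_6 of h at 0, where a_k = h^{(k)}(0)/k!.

L = (9 + 108·x + 432·x^2 + 576·x^3)·Dx - 4·Dx^2 + (1 + 4·x)·Dx^3  (order 3).
h: a_k = 0, -2, 0, 3, 9, 117/20, -9, …
ICs: h(0) = 0, h′(0) = -2, h′′(0) = 0.

f: a_k = -2, 0, 9, 0, -27/4, 0, 81/40, …
L₀ from L_f via x↦r, Dx↦r'^{-1}Dx.
h=∫₀ˣh₀: take L = L₀·Dx.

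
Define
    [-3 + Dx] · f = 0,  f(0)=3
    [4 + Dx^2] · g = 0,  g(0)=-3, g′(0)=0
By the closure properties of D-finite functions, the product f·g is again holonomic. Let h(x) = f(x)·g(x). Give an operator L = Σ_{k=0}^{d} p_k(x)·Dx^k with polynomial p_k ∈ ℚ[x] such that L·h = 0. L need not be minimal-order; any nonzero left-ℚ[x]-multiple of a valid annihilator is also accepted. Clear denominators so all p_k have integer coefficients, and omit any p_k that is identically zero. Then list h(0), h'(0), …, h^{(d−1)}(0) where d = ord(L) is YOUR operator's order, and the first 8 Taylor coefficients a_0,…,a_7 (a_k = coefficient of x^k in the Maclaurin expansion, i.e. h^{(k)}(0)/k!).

L = 13 - 6·Dx + Dx^2  (order 2).
h: a_k = -9, -27, -45/2, 27/2, 357/8, 1791/40, 407/16, 4449/560, …
ICs: h(0) = -9, h′(0) = -27.

f: a_k = 3, 9, 27/2, 27/2, 81/8, 243/40, 243/80, 729/560, …
g: a_k = -3, 0, 6, 0, -2, 0, 4/15, 0, …
h₀=f·g: eliminate ⇒ L₀, order ≤ 1·2.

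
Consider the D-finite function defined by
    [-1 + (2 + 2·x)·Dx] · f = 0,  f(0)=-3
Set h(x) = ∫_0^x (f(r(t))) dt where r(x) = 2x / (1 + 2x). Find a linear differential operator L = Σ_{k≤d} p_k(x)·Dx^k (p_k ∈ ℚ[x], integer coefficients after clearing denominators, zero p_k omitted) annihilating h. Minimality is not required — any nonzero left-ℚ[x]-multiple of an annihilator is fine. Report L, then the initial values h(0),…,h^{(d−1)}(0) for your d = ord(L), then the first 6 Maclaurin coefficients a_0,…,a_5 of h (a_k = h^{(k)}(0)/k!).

L = -Dx + (1 + 6·x + 8·x^2)·Dx^2  (order 2).
h: a_k = 0, -3, -3/2, 5/2, -39/8, 423/40, …
ICs: h(0) = 0, h′(0) = -3.

f: a_k = -3, -3/2, 3/8, -3/16, 15/128, -21/256, …
L₀ from L_f via x↦r, Dx↦r'^{-1}Dx.
Integrate: L := L₀·Dx.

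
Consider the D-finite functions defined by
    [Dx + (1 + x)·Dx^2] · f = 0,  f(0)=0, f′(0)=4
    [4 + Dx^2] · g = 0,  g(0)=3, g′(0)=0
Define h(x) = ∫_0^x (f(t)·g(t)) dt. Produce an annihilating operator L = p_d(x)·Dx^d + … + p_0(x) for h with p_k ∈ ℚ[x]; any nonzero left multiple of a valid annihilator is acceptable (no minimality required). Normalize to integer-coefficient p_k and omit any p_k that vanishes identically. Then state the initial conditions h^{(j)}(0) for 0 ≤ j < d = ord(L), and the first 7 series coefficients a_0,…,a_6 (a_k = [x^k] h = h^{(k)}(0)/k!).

L = (168 + 864·x + 1456·x^2 + 1024·x^3 + 256·x^4)·Dx + (112 + 368·x + 384·x^2 + 128·x^3)·Dx^2 + (102 + 464·x + 744·x^2 + 512·x^3 + 128·x^4)·Dx^3 + (28 + 92·x + 96·x^2 + 32·x^3)·Dx^4 + (15 + 62·x + 95·x^2 + 64·x^3 + 16·x^4)·Dx^5  (order 5).
h: a_k = 0, 0, 6, -2, -5, 9/5, 2/5, …
ICs: h(0) = 0, h′(0) = 0, h′′(0) = 12, h′′′(0) = -12, h′′′′(0) = -120.

f: a_k = 0, 4, -2, 4/3, -1, 4/5, -2/3, …
g: a_k = 3, 0, -6, 0, 2, 0, -4/15, …
f·g: L₀ = L_f ⊗_s L_g, ord ≤ 2·2.
∫: right-multiply L₀ by Dx.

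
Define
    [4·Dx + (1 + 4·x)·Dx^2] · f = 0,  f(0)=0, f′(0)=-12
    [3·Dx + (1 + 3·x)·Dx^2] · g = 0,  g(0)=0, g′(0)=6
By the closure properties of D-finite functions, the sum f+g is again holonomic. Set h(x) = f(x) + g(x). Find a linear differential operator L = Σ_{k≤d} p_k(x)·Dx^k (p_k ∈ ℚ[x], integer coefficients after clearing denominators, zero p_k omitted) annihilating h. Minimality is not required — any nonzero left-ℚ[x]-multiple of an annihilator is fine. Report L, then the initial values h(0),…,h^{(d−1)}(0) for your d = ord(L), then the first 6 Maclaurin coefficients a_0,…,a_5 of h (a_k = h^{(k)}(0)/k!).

f: a_k = 0, -12, 24, -64, 192, -3072/5, …
g: a_k = 0, 6, -9, 18, -81/2, 486/5, …
h₀=f+g: left-lcm gives L₀, ord ≤ 4.
L = 24·Dx + (14 + 48·x)·Dx^2 + (1 + 7·x + 12·x^2)·Dx^3  (order 3).
h: a_k = 0, -6, 15, -46, 303/2, -2586/5, …
ICs: h(0) = 0, h′(0) = -6, h′′(0) = 30.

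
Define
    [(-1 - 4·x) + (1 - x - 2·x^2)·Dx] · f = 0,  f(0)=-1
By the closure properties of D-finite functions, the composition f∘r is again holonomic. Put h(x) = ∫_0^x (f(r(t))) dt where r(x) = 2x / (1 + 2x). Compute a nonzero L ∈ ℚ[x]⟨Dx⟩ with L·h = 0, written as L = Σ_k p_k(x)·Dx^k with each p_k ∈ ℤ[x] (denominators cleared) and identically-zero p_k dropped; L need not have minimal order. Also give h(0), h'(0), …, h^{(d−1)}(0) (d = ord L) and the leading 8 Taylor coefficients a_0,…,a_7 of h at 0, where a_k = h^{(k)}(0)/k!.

f: a_k = -1, -1, -3, -5, -11, -21, -43, -85, …
Change of var in L_f (x↦r) gives L₀.
Integrate: L := L₀·Dx.
L = (2 + 20·x)·Dx + (-1 - 4·x + 4·x^2 + 16·x^3)·Dx^2  (order 2).
h: a_k = 0, -1, -1, -8/3, 0, -64/5, 64/3, -768/7, …
ICs: h(0) = 0, h′(0) = -1.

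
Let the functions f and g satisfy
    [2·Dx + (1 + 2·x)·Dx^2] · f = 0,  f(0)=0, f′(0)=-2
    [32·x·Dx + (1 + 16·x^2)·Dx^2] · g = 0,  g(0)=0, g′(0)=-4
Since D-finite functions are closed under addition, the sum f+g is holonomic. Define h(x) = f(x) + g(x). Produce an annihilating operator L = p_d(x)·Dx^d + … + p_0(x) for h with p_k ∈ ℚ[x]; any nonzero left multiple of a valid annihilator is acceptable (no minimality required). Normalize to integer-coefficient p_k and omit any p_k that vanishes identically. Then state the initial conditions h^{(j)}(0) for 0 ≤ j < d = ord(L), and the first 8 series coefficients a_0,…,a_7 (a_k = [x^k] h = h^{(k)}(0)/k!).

f: a_k = 0, -2, 2, -8/3, 4, -32/5, 32/3, -128/7, …
g: a_k = 0, -4, 0, 64/3, 0, -1024/5, 0, 16384/7, …
L₀ := lclm(L_f,L_g); ord L₀ ≤ 2+2.
L = (-32 - 192·x + 1536·x^2 + 1024·x^3)·Dx + (-20 - 64·x + 576·x^2 + 3072·x^3 + 2048·x^4)·Dx^2 + (-1 + 14·x + 32·x^2 + 256·x^3 + 768·x^4 + 512·x^5)·Dx^3  (order 3).
h: a_k = 0, -6, 2, 56/3, 4, -1056/5, 32/3, 16256/7, …
ICs: h(0) = 0, h′(0) = -6, h′′(0) = 4.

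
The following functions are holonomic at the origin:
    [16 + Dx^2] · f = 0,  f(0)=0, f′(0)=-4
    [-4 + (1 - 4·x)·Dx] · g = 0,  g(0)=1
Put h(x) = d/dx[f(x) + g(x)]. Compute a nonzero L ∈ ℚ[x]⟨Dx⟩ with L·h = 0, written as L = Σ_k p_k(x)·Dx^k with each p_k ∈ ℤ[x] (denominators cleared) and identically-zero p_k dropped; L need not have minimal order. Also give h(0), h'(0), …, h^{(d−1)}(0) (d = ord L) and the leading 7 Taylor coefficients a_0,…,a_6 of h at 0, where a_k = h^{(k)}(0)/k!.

L = (1664 - 1024·x + 2048·x^2) + (-112 + 576·x - 768·x^2 + 1024·x^3)·Dx + (104 - 64·x + 128·x^2)·Dx^2 + (-7 + 36·x - 48·x^2 + 64·x^3)·Dx^3  (order 3).
h: a_k = 0, 32, 224, 1024, 15232/3, 24576, 5161984/45, …
ICs: h(0) = 0, h′(0) = 32, h′′(0) = 448.

f: a_k = 0, -4, 0, 32/3, 0, -128/15, 0, …
g: a_k = 1, 4, 16, 64, 256, 1024, 4096, …
f+g: L₀ = lclm(L_f,L_g), ord ≤ 2+1.
h₀' ⇒ L via d/dx closure of L₀.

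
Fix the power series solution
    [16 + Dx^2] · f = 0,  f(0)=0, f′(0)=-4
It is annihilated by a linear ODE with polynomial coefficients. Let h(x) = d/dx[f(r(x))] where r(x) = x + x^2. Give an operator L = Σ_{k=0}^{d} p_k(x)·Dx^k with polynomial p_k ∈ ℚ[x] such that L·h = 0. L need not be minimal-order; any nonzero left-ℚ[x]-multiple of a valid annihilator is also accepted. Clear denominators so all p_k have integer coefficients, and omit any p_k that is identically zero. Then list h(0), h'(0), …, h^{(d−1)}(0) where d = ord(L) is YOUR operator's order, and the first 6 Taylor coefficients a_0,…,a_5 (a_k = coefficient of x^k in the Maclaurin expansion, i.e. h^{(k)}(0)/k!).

f: a_k = 0, -4, 0, 32/3, 0, -128/15, …
Substitute x→r, Dx→(1/r')Dx; clear ⇒ L₀.
Derive L from L₀ (diff closure).
L = (28 + 128·x + 384·x^2 + 512·x^3 + 256·x^4) + (-6 - 12·x)·Dx + (1 + 4·x + 4·x^2)·Dx^2  (order 2).
h: a_k = -4, -8, 32, 128, 352/3, -192, …
ICs: h(0) = -4, h′(0) = -8.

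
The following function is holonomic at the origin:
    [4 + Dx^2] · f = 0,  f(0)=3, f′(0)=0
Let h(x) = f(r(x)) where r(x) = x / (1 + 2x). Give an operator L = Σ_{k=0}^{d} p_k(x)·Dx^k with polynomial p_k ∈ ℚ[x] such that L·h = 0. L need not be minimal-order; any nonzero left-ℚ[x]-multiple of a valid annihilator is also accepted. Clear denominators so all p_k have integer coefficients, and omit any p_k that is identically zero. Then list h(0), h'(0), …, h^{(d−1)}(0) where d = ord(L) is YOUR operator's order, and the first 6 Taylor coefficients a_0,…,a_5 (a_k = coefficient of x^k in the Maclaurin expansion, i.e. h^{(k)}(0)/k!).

f: a_k = 3, 0, -6, 0, 2, 0, …
Change of var in L_f (x↦r) gives L₀.
L = 4 + (4 + 24·x + 48·x^2 + 32·x^3)·Dx + (1 + 8·x + 24·x^2 + 32·x^3 + 16·x^4)·Dx^2  (order 2).
h: a_k = 3, 0, -6, 24, -70, 176, …
ICs: h(0) = 3, h′(0) = 0.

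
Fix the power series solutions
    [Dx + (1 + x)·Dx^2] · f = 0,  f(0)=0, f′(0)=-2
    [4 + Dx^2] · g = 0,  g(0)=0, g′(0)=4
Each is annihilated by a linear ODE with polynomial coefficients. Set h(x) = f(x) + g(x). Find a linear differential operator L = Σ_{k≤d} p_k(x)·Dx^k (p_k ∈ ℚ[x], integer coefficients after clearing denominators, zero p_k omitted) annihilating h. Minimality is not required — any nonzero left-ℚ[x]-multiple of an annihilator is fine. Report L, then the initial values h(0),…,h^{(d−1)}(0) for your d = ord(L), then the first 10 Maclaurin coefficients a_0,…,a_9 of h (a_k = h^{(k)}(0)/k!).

f: a_k = 0, -2, 1, -2/3, 1/2, -2/5, 1/3, -2/7, 1/4, -2/9, …
g: a_k = 0, 4, 0, -8/3, 0, 8/15, 0, -16/315, 0, 8/2835, …
L₀ := lclm(L_f,L_g); ord L₀ ≤ 2+2.
L = (20 + 16·x + 8·x^2)·Dx + (12 + 28·x + 24·x^2 + 8·x^3)·Dx^2 + (5 + 4·x + 2·x^2)·Dx^3 + (3 + 7·x + 6·x^2 + 2·x^3)·Dx^4  (order 4).
h: a_k = 0, 2, 1, -10/3, 1/2, 2/15, 1/3, -106/315, 1/4, -622/2835, …
ICs: h(0) = 0, h′(0) = 2, h′′(0) = 2, h′′′(0) = -20.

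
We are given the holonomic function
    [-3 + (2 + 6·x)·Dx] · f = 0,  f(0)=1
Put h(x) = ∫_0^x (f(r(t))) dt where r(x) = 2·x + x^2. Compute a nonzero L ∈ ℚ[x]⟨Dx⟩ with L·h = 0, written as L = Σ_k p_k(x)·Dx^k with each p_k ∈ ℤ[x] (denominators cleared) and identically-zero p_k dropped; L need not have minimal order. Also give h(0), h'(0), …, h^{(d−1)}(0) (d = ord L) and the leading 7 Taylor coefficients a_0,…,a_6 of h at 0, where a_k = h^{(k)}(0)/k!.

L = (-3 - 3·x)·Dx + (1 + 6·x + 3·x^2)·Dx^2  (order 2).
h: a_k = 0, 1, 3/2, -1, 9/4, -63/10, 81/4, …
ICs: h(0) = 0, h′(0) = 1.

f: a_k = 1, 3/2, -9/8, 27/16, -405/128, 1701/256, -15309/1024, …
L₀ from L_f via x↦r, Dx↦r'^{-1}Dx.
h=∫₀ˣh₀: take L = L₀·Dx.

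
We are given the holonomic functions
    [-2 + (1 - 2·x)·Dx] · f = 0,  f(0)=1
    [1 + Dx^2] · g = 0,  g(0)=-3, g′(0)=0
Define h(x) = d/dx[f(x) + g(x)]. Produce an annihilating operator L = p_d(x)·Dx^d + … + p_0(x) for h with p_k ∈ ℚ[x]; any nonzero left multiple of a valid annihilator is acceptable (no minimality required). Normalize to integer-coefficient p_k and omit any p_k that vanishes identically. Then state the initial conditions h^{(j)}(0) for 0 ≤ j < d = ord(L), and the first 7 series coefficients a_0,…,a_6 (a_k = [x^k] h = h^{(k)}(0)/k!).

L = (196 - 16·x + 16·x^2) + (-25 + 54·x - 12·x^2 + 8·x^3)·Dx + (196 - 16·x + 16·x^2)·Dx^2 + (-25 + 54·x - 12·x^2 + 8·x^3)·Dx^3  (order 3).
h: a_k = 2, 11, 24, 127/2, 160, 15361/40, 896, …
ICs: h(0) = 2, h′(0) = 11, h′′(0) = 48.

f: a_k = 1, 2, 4, 8, 16, 32, 64, …
g: a_k = -3, 0, 3/2, 0, -1/8, 0, 1/240, …
L₀ := lclm(L_f,L_g); ord L₀ ≤ 1+2.
Derive L from L₀ (diff closure).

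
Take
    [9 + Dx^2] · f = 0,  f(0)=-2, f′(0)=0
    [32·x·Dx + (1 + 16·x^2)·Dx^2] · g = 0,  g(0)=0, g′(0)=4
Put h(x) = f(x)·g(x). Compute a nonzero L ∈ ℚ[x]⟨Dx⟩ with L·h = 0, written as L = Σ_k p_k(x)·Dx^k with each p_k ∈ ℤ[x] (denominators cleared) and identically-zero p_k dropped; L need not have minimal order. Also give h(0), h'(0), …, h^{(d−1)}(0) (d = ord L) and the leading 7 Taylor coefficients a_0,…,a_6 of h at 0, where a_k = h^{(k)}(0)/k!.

L = (16425 + 696384·x^2 + 2778624·x^4 + 11943936·x^6 + 47775744·x^8) + (23616·x + 543744·x^3 + 3981312·x^5 + 21233664·x^7)·Dx + (2050 + 87168·x^2 + 470016·x^4 + 2654208·x^6 + 10616832·x^8)·Dx^2 + (2624·x + 60416·x^3 + 442368·x^5 + 2359296·x^7)·Dx^3 + (25 + 1088·x^2 + 17920·x^4 + 147456·x^6 + 589824·x^8)·Dx^4  (order 4).
h: a_k = 0, -8, 0, 236/3, 0, -3143/5, 0, …
ICs: h(0) = 0, h′(0) = -8, h′′(0) = 0, h′′′(0) = 472.

f: a_k = -2, 0, 9, 0, -27/4, 0, 81/40, …
g: a_k = 0, 4, 0, -64/3, 0, 1024/5, 0, …
Product ⇒ symmetric product L₀, ord ≤ 4.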